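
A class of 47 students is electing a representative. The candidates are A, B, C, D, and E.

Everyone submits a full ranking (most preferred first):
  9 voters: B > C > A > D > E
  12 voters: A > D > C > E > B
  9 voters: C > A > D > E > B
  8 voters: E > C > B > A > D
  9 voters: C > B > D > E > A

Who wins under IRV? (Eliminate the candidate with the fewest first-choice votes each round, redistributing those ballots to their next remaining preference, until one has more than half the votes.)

C

Round 1: A 12, B 9, C 18, D 0, E 8. D eliminated.
Round 2: A 12, B 9, C 18, E 8. E eliminated.
Round 3: A 12, B 9, C 26. C has a majority (≥24).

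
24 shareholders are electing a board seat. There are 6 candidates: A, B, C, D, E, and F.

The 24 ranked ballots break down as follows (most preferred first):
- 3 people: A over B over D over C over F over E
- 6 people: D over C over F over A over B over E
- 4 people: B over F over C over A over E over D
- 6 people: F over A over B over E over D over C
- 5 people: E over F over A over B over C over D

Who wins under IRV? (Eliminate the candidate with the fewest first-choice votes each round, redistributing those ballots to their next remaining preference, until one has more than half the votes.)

Round 1: A 3, B 4, C 0, D 6, E 5, F 6. C eliminated.
Round 2: A 3, B 4, D 6, E 5, F 6. A eliminated.
Round 3: B 7, D 6, E 5, F 6. E eliminated.
Round 4: B 7, D 6, F 11. D eliminated.
Round 5: B 7, F 17. F has a majority (≥13).

F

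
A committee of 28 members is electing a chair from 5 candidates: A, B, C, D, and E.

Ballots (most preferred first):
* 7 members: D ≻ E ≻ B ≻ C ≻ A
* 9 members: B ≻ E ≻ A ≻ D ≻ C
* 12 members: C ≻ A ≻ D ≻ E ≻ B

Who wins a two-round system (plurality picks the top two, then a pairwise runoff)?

Round 1 first-place votes: A 0, B 9, C 12, D 7, E 0. C and B advance.
Runoff: C is ranked above B on 12 ballots, B above C on 16.

B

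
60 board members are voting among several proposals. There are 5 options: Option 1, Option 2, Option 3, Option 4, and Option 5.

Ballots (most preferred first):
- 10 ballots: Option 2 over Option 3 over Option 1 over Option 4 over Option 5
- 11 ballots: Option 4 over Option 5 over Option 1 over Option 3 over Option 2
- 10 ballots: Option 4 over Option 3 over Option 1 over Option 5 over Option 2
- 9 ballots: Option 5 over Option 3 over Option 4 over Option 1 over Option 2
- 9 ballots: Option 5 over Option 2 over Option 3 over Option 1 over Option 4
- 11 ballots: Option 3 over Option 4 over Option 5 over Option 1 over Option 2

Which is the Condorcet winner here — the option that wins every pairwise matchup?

Option 3 vs Option 1: 49–11
Option 3 vs Option 2: 41–19
Option 3 vs Option 4: 39–21
Option 3 vs Option 5: 31–29
Option 3 beats every other option.

Option 3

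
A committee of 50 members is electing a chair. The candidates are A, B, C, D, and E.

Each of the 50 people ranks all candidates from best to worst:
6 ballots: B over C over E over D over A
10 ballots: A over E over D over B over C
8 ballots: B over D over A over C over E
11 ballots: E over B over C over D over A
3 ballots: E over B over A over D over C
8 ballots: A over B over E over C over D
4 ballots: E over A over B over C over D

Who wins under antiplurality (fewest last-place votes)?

Last-place votes: A 17, B 0, C 13, D 12, E 8.

B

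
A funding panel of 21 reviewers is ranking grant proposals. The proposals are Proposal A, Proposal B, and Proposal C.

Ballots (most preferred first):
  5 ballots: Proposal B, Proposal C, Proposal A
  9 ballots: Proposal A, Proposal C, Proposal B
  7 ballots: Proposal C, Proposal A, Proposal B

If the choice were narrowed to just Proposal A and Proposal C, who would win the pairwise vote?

Proposal C

Proposal A is ranked above Proposal C on 9 ballots; Proposal C above Proposal A on 12.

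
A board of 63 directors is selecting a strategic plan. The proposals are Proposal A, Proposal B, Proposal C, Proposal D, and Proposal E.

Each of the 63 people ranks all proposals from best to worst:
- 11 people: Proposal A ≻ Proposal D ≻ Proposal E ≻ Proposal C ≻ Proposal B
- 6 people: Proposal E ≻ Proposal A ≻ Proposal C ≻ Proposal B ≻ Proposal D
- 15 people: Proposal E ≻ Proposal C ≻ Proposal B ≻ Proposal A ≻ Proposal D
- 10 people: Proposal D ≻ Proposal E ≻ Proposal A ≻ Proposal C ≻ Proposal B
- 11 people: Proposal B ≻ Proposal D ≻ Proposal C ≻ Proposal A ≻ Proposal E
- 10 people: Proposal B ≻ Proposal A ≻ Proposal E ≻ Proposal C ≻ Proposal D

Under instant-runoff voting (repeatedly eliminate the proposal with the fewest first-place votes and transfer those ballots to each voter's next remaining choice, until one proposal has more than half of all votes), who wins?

Round 1: Proposal A 11, Proposal B 21, Proposal C 0, Proposal D 10, Proposal E 21. Proposal C eliminated.
Round 2: Proposal A 11, Proposal B 21, Proposal D 10, Proposal E 21. Proposal D eliminated.
Round 3: Proposal A 11, Proposal B 21, Proposal E 31. Proposal A eliminated.
Round 4: Proposal B 21, Proposal E 42. Proposal E has a majority (≥32).

Proposal E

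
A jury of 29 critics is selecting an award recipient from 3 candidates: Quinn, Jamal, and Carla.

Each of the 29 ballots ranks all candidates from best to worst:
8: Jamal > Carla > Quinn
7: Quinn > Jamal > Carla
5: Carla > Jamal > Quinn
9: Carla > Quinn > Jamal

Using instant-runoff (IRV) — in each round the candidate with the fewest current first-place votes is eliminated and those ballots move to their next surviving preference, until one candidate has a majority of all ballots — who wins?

Round 1: Quinn 7, Jamal 8, Carla 14. Quinn eliminated.
Round 2: Jamal 15, Carla 14. Jamal has a majority (≥15).

Jamal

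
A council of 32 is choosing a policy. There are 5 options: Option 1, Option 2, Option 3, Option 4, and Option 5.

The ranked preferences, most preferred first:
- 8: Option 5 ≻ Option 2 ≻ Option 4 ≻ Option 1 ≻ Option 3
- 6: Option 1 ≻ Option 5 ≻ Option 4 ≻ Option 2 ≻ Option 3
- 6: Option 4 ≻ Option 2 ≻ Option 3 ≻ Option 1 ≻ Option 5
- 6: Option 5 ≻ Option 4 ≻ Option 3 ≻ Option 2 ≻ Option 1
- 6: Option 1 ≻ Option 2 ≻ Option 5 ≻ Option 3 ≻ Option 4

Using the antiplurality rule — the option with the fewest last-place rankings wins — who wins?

Last-place votes: Option 1 6, Option 2 0, Option 3 14, Option 4 6, Option 5 6.

Option 2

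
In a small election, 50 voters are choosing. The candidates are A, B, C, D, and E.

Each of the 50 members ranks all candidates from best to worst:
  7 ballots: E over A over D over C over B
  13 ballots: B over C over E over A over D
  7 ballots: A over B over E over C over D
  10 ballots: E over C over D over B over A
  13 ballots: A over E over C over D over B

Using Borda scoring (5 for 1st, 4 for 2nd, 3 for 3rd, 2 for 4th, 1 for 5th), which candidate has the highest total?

A: 7×4 + 13×2 + 7×5 + 10×1 + 13×5 = 164
B: 7×1 + 13×5 + 7×4 + 10×2 + 13×1 = 133
C: 7×2 + 13×4 + 7×2 + 10×4 + 13×3 = 159
D: 7×3 + 13×1 + 7×1 + 10×3 + 13×2 = 97
E: 7×5 + 13×3 + 7×3 + 10×5 + 13×4 = 197

E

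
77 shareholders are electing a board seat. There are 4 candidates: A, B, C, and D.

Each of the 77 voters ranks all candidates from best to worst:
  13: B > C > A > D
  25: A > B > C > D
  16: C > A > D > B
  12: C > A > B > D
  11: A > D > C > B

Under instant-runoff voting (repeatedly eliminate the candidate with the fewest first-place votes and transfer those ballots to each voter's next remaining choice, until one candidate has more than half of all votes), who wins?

Round 1: A 36, B 13, C 28, D 0. D eliminated.
Round 2: A 36, B 13, C 28. B eliminated.
Round 3: A 36, C 41. C has a majority (≥39).

C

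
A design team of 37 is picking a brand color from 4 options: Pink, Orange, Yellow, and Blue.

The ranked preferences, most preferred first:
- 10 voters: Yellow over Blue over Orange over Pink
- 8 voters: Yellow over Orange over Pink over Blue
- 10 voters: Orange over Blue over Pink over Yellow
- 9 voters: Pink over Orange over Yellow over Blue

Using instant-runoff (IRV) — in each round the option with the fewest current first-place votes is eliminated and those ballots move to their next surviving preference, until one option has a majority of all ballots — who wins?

Orange

Round 1: Pink 9, Orange 10, Yellow 18, Blue 0. Blue eliminated.
Round 2: Pink 9, Orange 10, Yellow 18. Pink eliminated.
Round 3: Orange 19, Yellow 18. Orange has a majority (≥19).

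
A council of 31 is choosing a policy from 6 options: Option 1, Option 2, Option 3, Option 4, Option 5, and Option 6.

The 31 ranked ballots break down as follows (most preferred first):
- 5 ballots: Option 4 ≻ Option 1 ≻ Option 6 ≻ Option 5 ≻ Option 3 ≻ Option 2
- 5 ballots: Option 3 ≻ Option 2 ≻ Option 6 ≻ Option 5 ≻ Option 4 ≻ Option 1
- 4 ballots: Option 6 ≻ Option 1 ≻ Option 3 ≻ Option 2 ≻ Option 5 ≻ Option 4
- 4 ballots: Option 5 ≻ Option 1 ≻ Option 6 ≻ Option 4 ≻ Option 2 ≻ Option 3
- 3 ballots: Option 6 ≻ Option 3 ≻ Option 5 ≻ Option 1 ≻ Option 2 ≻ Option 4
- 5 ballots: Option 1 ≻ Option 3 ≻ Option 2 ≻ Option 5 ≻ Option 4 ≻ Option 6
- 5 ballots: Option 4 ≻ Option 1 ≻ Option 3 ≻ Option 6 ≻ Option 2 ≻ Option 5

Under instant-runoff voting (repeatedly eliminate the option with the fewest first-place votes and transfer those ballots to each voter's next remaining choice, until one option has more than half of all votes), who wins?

Round 1: Option 1 5, Option 2 0, Option 3 5, Option 4 10, Option 5 4, Option 6 7. Option 2 eliminated.
Round 2: Option 1 5, Option 3 5, Option 4 10, Option 5 4, Option 6 7. Option 5 eliminated.
Round 3: Option 1 9, Option 3 5, Option 4 10, Option 6 7. Option 3 eliminated.
Round 4: Option 1 9, Option 4 10, Option 6 12. Option 1 eliminated.
Round 5: Option 4 15, Option 6 16. Option 6 has a majority (≥16).

Option 6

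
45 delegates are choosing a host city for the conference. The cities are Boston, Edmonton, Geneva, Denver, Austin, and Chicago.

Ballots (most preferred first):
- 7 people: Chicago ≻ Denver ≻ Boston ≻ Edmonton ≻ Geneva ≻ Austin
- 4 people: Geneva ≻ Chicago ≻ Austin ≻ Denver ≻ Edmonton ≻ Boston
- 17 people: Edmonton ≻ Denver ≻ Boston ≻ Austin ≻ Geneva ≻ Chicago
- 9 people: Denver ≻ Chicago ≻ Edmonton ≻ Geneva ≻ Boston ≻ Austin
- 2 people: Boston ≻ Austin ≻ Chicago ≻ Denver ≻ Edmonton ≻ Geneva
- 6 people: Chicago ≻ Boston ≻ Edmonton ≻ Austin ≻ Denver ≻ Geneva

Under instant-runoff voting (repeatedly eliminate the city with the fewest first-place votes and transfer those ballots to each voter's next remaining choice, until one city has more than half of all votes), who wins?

Chicago

Round 1: Boston 2, Edmonton 17, Geneva 4, Denver 9, Austin 0, Chicago 13. Austin eliminated.
Round 2: Boston 2, Edmonton 17, Geneva 4, Denver 9, Chicago 13. Boston eliminated.
Round 3: Edmonton 17, Geneva 4, Denver 9, Chicago 15. Geneva eliminated.
Round 4: Edmonton 17, Denver 9, Chicago 19. Denver eliminated.
Round 5: Edmonton 17, Chicago 28. Chicago has a majority (≥23).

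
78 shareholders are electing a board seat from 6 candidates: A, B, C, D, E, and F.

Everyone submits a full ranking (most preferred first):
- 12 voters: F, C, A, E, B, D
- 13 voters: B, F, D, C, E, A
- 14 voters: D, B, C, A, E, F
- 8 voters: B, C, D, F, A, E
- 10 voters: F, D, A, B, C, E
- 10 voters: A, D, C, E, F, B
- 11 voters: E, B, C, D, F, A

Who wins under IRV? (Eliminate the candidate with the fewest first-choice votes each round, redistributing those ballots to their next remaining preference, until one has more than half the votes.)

B

Round 1: A 10, B 21, C 0, D 14, E 11, F 22. C eliminated.
Round 2: A 10, B 21, D 14, E 11, F 22. A eliminated.
Round 3: B 21, D 24, E 11, F 22. E eliminated.
Round 4: B 32, D 24, F 22. F eliminated.
Round 5: B 44, D 34. B has a majority (≥40).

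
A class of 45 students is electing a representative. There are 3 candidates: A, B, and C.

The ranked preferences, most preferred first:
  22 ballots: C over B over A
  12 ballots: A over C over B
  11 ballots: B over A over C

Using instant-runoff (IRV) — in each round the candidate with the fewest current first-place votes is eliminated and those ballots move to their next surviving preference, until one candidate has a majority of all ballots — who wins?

A

Round 1: A 12, B 11, C 22. B eliminated.
Round 2: A 23, C 22. A has a majority (≥23).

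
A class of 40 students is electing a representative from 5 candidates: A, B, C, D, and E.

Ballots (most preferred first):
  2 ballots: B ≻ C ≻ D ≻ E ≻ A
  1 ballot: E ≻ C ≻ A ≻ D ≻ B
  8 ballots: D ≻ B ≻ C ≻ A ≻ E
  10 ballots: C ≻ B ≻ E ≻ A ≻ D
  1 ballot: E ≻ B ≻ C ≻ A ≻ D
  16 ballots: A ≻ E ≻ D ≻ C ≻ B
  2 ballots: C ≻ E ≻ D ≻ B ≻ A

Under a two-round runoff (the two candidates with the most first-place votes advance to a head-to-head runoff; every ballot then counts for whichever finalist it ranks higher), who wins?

C

Round 1 first-place votes: A 16, B 2, C 12, D 8, E 2. A and C advance.
Runoff: A is ranked above C on 16 ballots, C above A on 24.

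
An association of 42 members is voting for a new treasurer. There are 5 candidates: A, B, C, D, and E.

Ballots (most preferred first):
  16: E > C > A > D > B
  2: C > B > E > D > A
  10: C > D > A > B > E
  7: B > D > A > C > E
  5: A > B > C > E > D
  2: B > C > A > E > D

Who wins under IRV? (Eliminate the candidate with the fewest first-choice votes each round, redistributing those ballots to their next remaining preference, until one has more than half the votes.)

B

Round 1: A 5, B 9, C 12, D 0, E 16. D eliminated.
Round 2: A 5, B 9, C 12, E 16. A eliminated.
Round 3: B 14, C 12, E 16. C eliminated.
Round 4: B 26, E 16. B has a majority (≥22).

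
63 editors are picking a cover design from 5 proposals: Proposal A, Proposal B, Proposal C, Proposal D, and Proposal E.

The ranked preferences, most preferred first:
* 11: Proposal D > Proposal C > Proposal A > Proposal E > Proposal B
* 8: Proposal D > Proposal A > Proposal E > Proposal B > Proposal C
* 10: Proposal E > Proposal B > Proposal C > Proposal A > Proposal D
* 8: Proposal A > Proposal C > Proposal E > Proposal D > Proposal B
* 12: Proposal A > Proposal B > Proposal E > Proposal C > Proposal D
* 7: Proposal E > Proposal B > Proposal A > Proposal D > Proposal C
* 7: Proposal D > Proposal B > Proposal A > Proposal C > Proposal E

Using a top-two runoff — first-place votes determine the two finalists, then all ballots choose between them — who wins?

Proposal A

Round 1 first-place votes: Proposal A 20, Proposal B 0, Proposal C 0, Proposal D 26, Proposal E 17. Proposal D and Proposal A advance.
Runoff: Proposal D is ranked above Proposal A on 26 ballots, Proposal A above Proposal D on 37.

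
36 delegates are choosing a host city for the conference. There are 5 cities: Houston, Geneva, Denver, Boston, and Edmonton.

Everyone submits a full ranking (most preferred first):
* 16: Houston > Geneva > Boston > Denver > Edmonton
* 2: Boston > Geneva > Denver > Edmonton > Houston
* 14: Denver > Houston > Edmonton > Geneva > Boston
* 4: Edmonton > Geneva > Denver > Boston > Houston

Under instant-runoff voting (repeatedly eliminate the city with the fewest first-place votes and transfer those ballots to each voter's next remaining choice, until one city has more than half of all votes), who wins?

Round 1: Houston 16, Geneva 0, Denver 14, Boston 2, Edmonton 4. Geneva eliminated.
Round 2: Houston 16, Denver 14, Boston 2, Edmonton 4. Boston eliminated.
Round 3: Houston 16, Denver 16, Edmonton 4. Edmonton eliminated.
Round 4: Houston 16, Denver 20. Denver has a majority (≥19).

Denver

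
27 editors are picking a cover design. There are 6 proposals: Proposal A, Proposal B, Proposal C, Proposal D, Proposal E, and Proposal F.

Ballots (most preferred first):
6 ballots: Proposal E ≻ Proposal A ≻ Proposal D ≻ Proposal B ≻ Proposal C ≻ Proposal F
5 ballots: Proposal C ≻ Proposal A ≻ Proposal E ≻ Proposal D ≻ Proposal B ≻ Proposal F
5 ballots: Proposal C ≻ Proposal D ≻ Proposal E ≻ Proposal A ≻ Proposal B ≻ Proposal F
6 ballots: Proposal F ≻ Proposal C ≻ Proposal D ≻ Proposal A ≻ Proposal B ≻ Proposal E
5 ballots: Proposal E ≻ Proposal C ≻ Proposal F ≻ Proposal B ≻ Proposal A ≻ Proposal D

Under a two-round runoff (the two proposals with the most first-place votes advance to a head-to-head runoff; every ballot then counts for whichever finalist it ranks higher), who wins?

Round 1 first-place votes: Proposal A 0, Proposal B 0, Proposal C 10, Proposal D 0, Proposal E 11, Proposal F 6. Proposal E and Proposal C advance.
Runoff: Proposal E is ranked above Proposal C on 11 ballots, Proposal C above Proposal E on 16.

Proposal C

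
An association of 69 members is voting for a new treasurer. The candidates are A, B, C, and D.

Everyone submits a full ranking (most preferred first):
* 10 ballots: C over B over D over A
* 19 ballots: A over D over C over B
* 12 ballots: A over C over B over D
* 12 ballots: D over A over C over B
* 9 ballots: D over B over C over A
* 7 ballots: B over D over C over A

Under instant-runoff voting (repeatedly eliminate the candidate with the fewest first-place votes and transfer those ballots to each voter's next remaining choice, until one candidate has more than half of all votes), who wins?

D

Round 1: A 31, B 7, C 10, D 21. B eliminated.
Round 2: A 31, C 10, D 28. C eliminated.
Round 3: A 31, D 38. D has a majority (≥35).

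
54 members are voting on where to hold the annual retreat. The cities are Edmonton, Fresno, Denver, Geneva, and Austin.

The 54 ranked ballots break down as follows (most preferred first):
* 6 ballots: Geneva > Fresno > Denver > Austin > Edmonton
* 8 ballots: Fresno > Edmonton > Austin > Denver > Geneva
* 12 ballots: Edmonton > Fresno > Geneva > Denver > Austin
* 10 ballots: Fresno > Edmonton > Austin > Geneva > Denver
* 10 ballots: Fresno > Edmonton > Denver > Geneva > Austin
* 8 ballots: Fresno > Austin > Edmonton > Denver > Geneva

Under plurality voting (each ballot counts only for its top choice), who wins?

Fresno

First-place votes: Edmonton 12, Fresno 36, Denver 0, Geneva 6, Austin 0.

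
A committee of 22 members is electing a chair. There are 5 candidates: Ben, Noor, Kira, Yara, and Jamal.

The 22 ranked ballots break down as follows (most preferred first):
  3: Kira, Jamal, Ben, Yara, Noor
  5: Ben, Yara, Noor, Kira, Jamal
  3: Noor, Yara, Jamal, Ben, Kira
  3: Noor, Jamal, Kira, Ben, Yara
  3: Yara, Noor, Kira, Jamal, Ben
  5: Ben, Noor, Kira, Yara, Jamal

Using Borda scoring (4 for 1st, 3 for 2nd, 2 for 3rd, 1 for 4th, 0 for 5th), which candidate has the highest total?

Ben: 3×2 + 5×4 + 3×1 + 3×1 + 3×0 + 5×4 = 52
Noor: 3×0 + 5×2 + 3×4 + 3×4 + 3×3 + 5×3 = 58
Kira: 3×4 + 5×1 + 3×0 + 3×2 + 3×2 + 5×2 = 39
Yara: 3×1 + 5×3 + 3×3 + 3×0 + 3×4 + 5×1 = 44
Jamal: 3×3 + 5×0 + 3×2 + 3×3 + 3×1 + 5×0 = 27

Noor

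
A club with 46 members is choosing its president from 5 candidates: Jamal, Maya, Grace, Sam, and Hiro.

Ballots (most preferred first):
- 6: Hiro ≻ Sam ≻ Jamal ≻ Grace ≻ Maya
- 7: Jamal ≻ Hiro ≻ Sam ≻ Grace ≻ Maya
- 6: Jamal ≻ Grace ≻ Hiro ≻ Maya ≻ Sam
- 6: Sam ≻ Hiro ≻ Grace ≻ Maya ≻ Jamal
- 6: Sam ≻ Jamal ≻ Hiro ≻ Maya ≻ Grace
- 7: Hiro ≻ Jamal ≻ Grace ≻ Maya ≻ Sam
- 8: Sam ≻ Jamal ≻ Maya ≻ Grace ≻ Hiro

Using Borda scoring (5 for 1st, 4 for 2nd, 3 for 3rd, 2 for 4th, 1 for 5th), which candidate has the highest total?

Jamal: 6×3 + 7×5 + 6×5 + 6×1 + 6×4 + 7×4 + 8×4 = 173
Maya: 6×1 + 7×1 + 6×2 + 6×2 + 6×2 + 7×2 + 8×3 = 87
Grace: 6×2 + 7×2 + 6×4 + 6×3 + 6×1 + 7×3 + 8×2 = 111
Sam: 6×4 + 7×3 + 6×1 + 6×5 + 6×5 + 7×1 + 8×5 = 158
Hiro: 6×5 + 7×4 + 6×3 + 6×4 + 6×3 + 7×5 + 8×1 = 161

Jamal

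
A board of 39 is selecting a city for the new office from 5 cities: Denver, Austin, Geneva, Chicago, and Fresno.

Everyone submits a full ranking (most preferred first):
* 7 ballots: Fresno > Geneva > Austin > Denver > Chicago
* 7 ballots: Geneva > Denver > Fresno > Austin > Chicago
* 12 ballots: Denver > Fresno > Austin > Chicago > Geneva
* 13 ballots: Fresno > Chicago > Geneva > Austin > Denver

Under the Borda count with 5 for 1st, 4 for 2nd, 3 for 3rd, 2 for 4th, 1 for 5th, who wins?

Denver: 7×2 + 7×4 + 12×5 + 13×1 = 115
Austin: 7×3 + 7×2 + 12×3 + 13×2 = 97
Geneva: 7×4 + 7×5 + 12×1 + 13×3 = 114
Chicago: 7×1 + 7×1 + 12×2 + 13×4 = 90
Fresno: 7×5 + 7×3 + 12×4 + 13×5 = 169

Fresno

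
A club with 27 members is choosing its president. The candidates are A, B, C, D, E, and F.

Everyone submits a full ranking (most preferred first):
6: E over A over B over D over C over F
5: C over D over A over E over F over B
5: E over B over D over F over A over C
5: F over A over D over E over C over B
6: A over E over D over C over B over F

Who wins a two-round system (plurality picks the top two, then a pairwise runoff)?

A

Round 1 first-place votes: A 6, B 0, C 5, D 0, E 11, F 5. E and A advance.
Runoff: E is ranked above A on 11 ballots, A above E on 16.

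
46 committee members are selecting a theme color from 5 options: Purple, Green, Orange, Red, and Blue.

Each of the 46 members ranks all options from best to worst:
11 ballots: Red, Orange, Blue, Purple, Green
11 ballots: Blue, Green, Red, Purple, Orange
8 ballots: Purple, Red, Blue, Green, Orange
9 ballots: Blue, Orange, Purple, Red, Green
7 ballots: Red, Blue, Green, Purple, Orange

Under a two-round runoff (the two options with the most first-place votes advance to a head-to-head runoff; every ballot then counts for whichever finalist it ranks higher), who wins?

Red

Round 1 first-place votes: Purple 8, Green 0, Orange 0, Red 18, Blue 20. Blue and Red advance.
Runoff: Blue is ranked above Red on 20 ballots, Red above Blue on 26.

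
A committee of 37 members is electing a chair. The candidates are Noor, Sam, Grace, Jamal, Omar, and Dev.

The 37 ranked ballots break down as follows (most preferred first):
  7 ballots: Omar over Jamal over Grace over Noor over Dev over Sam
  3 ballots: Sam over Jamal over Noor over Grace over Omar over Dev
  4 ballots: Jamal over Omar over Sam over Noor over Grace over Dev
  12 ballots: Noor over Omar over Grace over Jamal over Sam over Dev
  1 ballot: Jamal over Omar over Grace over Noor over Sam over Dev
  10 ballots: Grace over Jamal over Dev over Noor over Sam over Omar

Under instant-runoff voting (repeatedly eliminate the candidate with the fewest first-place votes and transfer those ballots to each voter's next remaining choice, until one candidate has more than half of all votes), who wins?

Round 1: Noor 12, Sam 3, Grace 10, Jamal 5, Omar 7, Dev 0. Dev eliminated.
Round 2: Noor 12, Sam 3, Grace 10, Jamal 5, Omar 7. Sam eliminated.
Round 3: Noor 12, Grace 10, Jamal 8, Omar 7. Omar eliminated.
Round 4: Noor 12, Grace 10, Jamal 15. Grace eliminated.
Round 5: Noor 12, Jamal 25. Jamal has a majority (≥19).

Jamal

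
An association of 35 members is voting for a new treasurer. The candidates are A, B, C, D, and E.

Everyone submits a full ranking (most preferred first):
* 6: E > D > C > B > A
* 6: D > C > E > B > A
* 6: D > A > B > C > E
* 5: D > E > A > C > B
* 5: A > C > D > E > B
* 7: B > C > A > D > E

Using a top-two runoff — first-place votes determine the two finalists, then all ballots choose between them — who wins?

D

Round 1 first-place votes: A 5, B 7, C 0, D 17, E 6. D and B advance.
Runoff: D is ranked above B on 28 ballots, B above D on 7.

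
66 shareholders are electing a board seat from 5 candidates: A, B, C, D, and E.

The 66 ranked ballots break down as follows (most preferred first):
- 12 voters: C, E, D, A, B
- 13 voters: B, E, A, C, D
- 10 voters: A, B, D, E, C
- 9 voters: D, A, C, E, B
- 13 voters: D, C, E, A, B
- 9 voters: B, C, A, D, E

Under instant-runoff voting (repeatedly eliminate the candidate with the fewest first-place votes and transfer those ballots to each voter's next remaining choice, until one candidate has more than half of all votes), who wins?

Round 1: A 10, B 22, C 12, D 22, E 0. E eliminated.
Round 2: A 10, B 22, C 12, D 22. A eliminated.
Round 3: B 32, C 12, D 22. C eliminated.
Round 4: B 32, D 34. D has a majority (≥34).

D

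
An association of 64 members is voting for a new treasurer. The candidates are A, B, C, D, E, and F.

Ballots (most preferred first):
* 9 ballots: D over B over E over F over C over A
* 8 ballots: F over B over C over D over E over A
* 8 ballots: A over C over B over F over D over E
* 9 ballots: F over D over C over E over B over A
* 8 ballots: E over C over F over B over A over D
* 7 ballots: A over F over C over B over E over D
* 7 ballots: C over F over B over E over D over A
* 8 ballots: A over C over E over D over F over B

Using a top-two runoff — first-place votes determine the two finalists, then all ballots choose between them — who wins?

F

Round 1 first-place votes: A 23, B 0, C 7, D 9, E 8, F 17. A and F advance.
Runoff: A is ranked above F on 23 ballots, F above A on 41.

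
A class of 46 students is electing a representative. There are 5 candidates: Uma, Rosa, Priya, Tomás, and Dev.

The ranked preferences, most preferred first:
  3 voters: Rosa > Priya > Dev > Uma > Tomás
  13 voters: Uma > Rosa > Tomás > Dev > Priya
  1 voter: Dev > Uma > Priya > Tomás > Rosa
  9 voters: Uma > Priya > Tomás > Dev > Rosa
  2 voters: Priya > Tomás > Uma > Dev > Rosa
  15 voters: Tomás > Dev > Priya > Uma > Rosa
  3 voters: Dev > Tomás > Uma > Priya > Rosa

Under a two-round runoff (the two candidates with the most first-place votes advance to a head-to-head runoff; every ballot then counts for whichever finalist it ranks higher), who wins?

Round 1 first-place votes: Uma 22, Rosa 3, Priya 2, Tomás 15, Dev 4. Uma and Tomás advance.
Runoff: Uma is ranked above Tomás on 26 ballots, Tomás above Uma on 20.

Uma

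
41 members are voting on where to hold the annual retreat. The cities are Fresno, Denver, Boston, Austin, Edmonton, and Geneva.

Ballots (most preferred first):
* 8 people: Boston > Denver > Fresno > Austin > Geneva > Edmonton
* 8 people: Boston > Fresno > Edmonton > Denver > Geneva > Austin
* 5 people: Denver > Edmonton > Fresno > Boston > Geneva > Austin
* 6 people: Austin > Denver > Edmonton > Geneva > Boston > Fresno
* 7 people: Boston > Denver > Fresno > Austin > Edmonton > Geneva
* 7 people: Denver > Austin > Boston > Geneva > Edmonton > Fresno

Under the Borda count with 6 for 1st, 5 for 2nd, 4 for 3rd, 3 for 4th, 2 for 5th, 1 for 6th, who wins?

Fresno: 8×4 + 8×5 + 5×4 + 6×1 + 7×4 + 7×1 = 133
Denver: 8×5 + 8×3 + 5×6 + 6×5 + 7×5 + 7×6 = 201
Boston: 8×6 + 8×6 + 5×3 + 6×2 + 7×6 + 7×4 = 193
Austin: 8×3 + 8×1 + 5×1 + 6×6 + 7×3 + 7×5 = 129
Edmonton: 8×1 + 8×4 + 5×5 + 6×4 + 7×2 + 7×2 = 117
Geneva: 8×2 + 8×2 + 5×2 + 6×3 + 7×1 + 7×3 = 88

Denver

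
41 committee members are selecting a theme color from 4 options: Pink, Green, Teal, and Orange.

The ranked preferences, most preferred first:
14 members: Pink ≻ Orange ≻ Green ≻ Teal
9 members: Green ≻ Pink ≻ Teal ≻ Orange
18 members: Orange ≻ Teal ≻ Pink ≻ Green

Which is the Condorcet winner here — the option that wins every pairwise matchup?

Pink vs Green: 32–9
Pink vs Teal: 23–18
Pink vs Orange: 23–18
Pink beats every other option.

Pink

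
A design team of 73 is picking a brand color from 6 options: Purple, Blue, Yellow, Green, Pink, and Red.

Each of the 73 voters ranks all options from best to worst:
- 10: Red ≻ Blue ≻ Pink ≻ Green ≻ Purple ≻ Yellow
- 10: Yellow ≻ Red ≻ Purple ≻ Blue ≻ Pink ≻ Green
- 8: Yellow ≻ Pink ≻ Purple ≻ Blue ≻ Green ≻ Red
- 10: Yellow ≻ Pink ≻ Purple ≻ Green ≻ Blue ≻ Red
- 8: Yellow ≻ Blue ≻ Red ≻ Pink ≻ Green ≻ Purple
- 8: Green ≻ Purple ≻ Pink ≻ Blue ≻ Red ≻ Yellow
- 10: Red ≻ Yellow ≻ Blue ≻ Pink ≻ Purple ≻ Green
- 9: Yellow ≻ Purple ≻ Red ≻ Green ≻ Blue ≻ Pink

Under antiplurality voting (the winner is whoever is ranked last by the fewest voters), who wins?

Blue

Last-place votes: Purple 8, Blue 0, Yellow 18, Green 20, Pink 9, Red 18.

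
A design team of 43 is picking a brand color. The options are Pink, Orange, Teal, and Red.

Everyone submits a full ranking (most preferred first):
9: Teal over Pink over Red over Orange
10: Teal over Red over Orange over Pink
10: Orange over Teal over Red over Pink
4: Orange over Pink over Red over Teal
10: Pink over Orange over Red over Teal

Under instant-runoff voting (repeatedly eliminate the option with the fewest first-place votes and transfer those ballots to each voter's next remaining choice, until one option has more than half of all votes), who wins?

Round 1: Pink 10, Orange 14, Teal 19, Red 0. Red eliminated.
Round 2: Pink 10, Orange 14, Teal 19. Pink eliminated.
Round 3: Orange 24, Teal 19. Orange has a majority (≥22).

Orange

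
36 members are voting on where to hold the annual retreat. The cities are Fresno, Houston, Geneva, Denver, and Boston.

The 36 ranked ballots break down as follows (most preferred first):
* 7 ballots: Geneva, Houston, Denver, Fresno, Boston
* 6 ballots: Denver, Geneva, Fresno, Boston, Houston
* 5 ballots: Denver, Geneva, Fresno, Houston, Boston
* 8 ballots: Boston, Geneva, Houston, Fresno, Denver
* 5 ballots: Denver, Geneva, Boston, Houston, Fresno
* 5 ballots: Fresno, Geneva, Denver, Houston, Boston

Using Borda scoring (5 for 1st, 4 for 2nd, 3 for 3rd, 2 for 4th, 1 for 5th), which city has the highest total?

Geneva

Fresno: 7×2 + 6×3 + 5×3 + 8×2 + 5×1 + 5×5 = 93
Houston: 7×4 + 6×1 + 5×2 + 8×3 + 5×2 + 5×2 = 88
Geneva: 7×5 + 6×4 + 5×4 + 8×4 + 5×4 + 5×4 = 151
Denver: 7×3 + 6×5 + 5×5 + 8×1 + 5×5 + 5×3 = 124
Boston: 7×1 + 6×2 + 5×1 + 8×5 + 5×3 + 5×1 = 84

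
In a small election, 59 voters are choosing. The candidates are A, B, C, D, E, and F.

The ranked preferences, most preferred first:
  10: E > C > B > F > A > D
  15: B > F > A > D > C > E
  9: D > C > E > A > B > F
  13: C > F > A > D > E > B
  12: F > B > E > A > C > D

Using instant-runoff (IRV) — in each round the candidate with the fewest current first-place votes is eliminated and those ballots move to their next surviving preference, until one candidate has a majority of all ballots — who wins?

C

Round 1: A 0, B 15, C 13, D 9, E 10, F 12. A eliminated.
Round 2: B 15, C 13, D 9, E 10, F 12. D eliminated.
Round 3: B 15, C 22, E 10, F 12. E eliminated.
Round 4: B 15, C 32, F 12. C has a majority (≥30).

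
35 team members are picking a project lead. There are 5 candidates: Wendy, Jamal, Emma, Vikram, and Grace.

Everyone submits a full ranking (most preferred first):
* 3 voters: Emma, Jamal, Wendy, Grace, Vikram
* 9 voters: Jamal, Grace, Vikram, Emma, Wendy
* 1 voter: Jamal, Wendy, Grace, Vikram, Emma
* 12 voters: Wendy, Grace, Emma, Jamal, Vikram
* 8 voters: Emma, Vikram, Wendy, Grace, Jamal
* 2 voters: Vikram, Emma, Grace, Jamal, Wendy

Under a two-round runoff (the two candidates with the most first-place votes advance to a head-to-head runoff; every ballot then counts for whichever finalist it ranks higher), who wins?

Round 1 first-place votes: Wendy 12, Jamal 10, Emma 11, Vikram 2, Grace 0. Wendy and Emma advance.
Runoff: Wendy is ranked above Emma on 13 ballots, Emma above Wendy on 22.

Emma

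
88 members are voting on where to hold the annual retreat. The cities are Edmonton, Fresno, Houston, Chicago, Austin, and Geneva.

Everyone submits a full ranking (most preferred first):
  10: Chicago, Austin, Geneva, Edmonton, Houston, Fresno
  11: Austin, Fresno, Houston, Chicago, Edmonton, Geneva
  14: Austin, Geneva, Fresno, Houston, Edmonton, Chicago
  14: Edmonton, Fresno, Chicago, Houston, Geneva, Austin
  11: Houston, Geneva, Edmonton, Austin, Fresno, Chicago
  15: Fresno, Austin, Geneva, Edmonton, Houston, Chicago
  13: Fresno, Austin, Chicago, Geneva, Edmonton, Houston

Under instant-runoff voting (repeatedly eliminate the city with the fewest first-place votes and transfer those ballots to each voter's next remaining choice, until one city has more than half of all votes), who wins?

Austin

Round 1: Edmonton 14, Fresno 28, Houston 11, Chicago 10, Austin 25, Geneva 0. Geneva eliminated.
Round 2: Edmonton 14, Fresno 28, Houston 11, Chicago 10, Austin 25. Chicago eliminated.
Round 3: Edmonton 14, Fresno 28, Houston 11, Austin 35. Houston eliminated.
Round 4: Edmonton 25, Fresno 28, Austin 35. Edmonton eliminated.
Round 5: Fresno 42, Austin 46. Austin has a majority (≥45).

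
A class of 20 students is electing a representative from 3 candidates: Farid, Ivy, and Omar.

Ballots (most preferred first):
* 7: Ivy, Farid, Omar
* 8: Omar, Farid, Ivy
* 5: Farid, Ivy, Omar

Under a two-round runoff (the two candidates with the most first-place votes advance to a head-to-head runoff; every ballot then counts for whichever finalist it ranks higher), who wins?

Ivy

Round 1 first-place votes: Farid 5, Ivy 7, Omar 8. Omar and Ivy advance.
Runoff: Omar is ranked above Ivy on 8 ballots, Ivy above Omar on 12.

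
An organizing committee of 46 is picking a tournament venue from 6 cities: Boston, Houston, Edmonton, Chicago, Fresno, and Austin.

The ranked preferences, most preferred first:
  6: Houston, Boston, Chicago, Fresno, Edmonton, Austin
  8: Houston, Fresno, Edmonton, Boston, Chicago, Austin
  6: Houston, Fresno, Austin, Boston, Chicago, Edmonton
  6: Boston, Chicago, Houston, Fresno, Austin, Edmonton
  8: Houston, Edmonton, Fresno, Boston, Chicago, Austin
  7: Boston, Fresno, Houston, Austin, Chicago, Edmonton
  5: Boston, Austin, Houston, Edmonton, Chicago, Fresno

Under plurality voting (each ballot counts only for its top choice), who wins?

Houston

First-place votes: Boston 18, Houston 28, Edmonton 0, Chicago 0, Fresno 0, Austin 0.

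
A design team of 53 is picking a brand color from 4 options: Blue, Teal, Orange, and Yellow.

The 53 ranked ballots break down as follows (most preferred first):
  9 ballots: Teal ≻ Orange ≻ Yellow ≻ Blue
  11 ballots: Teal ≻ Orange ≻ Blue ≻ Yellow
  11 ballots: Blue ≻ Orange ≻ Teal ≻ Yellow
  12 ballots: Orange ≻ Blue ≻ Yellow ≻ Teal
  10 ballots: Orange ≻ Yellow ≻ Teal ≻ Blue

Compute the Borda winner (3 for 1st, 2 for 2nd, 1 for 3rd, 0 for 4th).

Blue: 9×0 + 11×1 + 11×3 + 12×2 + 10×0 = 68
Teal: 9×3 + 11×3 + 11×1 + 12×0 + 10×1 = 81
Orange: 9×2 + 11×2 + 11×2 + 12×3 + 10×3 = 128
Yellow: 9×1 + 11×0 + 11×0 + 12×1 + 10×2 = 41

Orange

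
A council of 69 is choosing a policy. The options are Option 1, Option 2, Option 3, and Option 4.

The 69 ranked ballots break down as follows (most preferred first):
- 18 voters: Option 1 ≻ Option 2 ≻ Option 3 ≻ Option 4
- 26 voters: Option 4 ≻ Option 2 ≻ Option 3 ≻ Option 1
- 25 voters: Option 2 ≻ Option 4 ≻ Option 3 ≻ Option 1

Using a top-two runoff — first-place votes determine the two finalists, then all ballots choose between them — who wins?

Round 1 first-place votes: Option 1 18, Option 2 25, Option 3 0, Option 4 26. Option 4 and Option 2 advance.
Runoff: Option 4 is ranked above Option 2 on 26 ballots, Option 2 above Option 4 on 43.

Option 2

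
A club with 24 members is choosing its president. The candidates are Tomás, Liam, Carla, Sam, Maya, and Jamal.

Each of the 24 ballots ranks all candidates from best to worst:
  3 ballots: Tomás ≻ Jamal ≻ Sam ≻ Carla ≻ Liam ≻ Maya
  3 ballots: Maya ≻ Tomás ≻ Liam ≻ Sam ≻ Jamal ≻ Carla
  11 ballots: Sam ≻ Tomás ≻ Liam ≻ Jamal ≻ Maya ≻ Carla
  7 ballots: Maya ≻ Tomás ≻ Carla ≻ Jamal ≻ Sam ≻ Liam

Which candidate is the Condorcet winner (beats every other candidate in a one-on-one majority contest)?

Tomás

Tomás vs Liam: 24–0
Tomás vs Carla: 24–0
Tomás vs Sam: 13–11
Tomás vs Maya: 14–10
Tomás vs Jamal: 24–0
Tomás beats every other candidate.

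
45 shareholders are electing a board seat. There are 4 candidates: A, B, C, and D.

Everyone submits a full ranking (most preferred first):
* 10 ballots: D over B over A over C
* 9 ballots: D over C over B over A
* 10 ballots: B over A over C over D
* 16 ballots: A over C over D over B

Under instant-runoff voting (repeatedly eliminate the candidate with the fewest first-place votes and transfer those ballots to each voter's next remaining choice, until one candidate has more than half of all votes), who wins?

A

Round 1: A 16, B 10, C 0, D 19. C eliminated.
Round 2: A 16, B 10, D 19. B eliminated.
Round 3: A 26, D 19. A has a majority (≥23).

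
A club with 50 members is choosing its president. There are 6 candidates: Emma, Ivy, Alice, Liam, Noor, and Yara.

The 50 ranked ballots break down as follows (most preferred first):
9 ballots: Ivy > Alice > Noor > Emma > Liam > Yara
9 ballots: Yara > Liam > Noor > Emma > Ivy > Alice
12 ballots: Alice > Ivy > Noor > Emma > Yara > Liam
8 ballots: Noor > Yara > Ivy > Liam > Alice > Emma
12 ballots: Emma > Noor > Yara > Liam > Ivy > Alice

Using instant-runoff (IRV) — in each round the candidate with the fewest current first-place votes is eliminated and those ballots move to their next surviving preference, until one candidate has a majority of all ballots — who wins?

Round 1: Emma 12, Ivy 9, Alice 12, Liam 0, Noor 8, Yara 9. Liam eliminated.
Round 2: Emma 12, Ivy 9, Alice 12, Noor 8, Yara 9. Noor eliminated.
Round 3: Emma 12, Ivy 9, Alice 12, Yara 17. Ivy eliminated.
Round 4: Emma 12, Alice 21, Yara 17. Emma eliminated.
Round 5: Alice 21, Yara 29. Yara has a majority (≥26).

Yara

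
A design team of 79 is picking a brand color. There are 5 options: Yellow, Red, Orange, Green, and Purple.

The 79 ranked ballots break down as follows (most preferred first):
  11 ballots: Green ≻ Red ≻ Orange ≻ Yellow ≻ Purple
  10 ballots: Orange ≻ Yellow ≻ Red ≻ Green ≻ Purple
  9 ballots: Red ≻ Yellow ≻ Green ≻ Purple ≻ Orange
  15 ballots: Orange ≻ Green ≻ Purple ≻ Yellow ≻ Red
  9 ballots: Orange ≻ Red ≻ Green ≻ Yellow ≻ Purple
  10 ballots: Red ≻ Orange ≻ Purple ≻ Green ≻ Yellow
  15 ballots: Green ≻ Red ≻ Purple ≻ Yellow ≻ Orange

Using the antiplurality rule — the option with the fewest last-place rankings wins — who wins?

Last-place votes: Yellow 10, Red 15, Orange 24, Green 0, Purple 30.

Green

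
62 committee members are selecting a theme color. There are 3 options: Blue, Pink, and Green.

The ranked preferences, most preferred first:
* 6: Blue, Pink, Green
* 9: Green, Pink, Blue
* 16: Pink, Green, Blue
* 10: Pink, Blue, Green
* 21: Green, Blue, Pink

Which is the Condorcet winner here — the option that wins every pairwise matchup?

Pink vs Blue: 35–27
Pink vs Green: 32–30
Pink beats every other option.

Pink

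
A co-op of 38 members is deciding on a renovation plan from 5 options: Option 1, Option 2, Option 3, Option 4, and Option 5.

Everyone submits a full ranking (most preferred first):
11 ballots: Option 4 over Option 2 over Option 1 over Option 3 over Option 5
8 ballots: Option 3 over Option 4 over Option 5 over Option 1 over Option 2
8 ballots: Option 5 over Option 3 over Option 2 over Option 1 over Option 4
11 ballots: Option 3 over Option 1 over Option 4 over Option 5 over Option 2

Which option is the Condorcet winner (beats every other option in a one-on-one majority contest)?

Option 3

Option 3 vs Option 1: 27–11
Option 3 vs Option 2: 27–11
Option 3 vs Option 4: 27–11
Option 3 vs Option 5: 30–8
Option 3 beats every other option.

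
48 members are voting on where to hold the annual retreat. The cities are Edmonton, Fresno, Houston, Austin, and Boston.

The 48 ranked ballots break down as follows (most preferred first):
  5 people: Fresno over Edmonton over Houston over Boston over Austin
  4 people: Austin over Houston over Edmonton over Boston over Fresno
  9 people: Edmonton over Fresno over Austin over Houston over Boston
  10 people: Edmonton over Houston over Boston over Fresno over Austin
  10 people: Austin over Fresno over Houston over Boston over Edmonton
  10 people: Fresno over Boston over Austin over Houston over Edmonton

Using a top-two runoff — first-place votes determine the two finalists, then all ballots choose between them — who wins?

Fresno

Round 1 first-place votes: Edmonton 19, Fresno 15, Houston 0, Austin 14, Boston 0. Edmonton and Fresno advance.
Runoff: Edmonton is ranked above Fresno on 23 ballots, Fresno above Edmonton on 25.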